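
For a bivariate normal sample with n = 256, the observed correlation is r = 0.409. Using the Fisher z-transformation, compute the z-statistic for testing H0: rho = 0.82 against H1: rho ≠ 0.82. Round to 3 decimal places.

Fisher z: atanh(0.409) = 0.434410, atanh(0.82) = 1.156817
z = (z_r − z_0)·√(n−3) = (0.434410 − 1.156817)·√253 = -0.722407 · 15.905974 = -11.491

-11.491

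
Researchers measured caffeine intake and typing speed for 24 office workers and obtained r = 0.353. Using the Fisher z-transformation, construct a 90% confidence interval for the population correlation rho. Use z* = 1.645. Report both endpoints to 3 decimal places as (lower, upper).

Fisher z: z_r = atanh(r) = ½·ln((1+0.353)/(1−0.353)) = 0.368867
SE(z) = 1/√(n−3) = 1/√21 = 0.218218
90% ⇒ z* = 1.645; margin = 1.645·0.218218 = 0.358969
CI on z-scale: (0.009898, 0.727836)
Back-transform: tanh(0.009898) = 0.009898, tanh(0.727836) = 0.621740

(0.010, 0.622)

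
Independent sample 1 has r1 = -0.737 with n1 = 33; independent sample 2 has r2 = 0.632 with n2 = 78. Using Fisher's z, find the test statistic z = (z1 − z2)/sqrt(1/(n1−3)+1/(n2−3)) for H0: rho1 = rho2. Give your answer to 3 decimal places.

-7.817

Fisher z-transforms: z1 = atanh(-0.737) = -0.943880, z2 = atanh(0.632) = 0.744739; difference d = -1.688619
Var(d) = 1/30 + 1/75 = 0.0333333 + 0.0133333 = 0.0466666
z = d/√Var(d) = -1.688619 / √0.0466666 = -1.688619 / 0.216025 = -7.817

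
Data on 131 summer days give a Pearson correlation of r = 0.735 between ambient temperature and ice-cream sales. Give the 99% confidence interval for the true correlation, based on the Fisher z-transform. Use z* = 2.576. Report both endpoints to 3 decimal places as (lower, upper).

Fisher z: z_r = atanh(r) = ½·ln((1+0.735)/(1−0.735)) = 0.939516
SE(z) = 1/√(n−3) = 1/√128 = 0.088388
99% ⇒ z* = 2.576; margin = 2.576·0.088388 = 0.227687
CI on z-scale: (0.711829, 1.167203)
Back-transform: tanh(0.711829) = 0.611822, tanh(1.167203) = 0.823373

(0.612, 0.823)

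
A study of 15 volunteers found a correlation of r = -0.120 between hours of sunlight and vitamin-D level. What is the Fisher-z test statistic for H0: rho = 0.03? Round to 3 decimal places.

Fisher z: atanh(-0.120) = -0.120581, atanh(0.03) = 0.030009
z = (z_r − z_0)·√(n−3) = (-0.120581 − 0.030009)·√12 = -0.150590 · 3.464102 = -0.522

-0.522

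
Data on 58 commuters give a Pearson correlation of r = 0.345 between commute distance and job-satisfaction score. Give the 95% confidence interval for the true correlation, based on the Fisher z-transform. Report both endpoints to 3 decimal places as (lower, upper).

(0.095, 0.554)

Fisher z: z_r = atanh(r) = ½·ln((1+0.345)/(1−0.345)) = 0.359757
SE(z) = 1/√(n−3) = 1/√55 = 0.134840
95% ⇒ z* = 1.960; margin = 1.960·0.134840 = 0.264286
CI on z-scale: (0.095471, 0.624043)
Back-transform: tanh(0.095471) = 0.095182, tanh(0.624043) = 0.553937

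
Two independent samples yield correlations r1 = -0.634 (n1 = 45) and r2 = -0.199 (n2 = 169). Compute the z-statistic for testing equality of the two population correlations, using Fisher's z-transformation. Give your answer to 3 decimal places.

Fisher z-transforms: z1 = atanh(-0.634) = -0.748076, z2 = atanh(-0.199) = -0.201691; difference d = -0.546385
Var(d) = 1/42 + 1/166 = 0.0238095 + 0.0060241 = 0.0298336
z = d/√Var(d) = -0.546385 / √0.0298336 = -0.546385 / 0.172724 = -3.163

-3.163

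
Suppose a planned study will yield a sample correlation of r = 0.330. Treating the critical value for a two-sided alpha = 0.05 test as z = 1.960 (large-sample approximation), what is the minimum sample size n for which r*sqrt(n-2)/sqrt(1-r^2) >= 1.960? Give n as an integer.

34

r√(n−2)/√(1−r²) ≥ 1.960  ⇔  n−2 ≥ (1.960)²·(1−r²)/r²
(1−r²)/r² = (1−0.108900)/0.108900 = 8.1827
n ≥ 2 + 3.8416·8.1827 = 2 + 31.4347 = 33.4347
⌈33.4347⌉ = 34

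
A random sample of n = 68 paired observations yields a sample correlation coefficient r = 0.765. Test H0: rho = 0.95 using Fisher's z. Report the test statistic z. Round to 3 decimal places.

-6.640

z_r = atanh(0.765) = 1.008160,  z_0 = atanh(0.95) = 1.831781
SE = 1/√(n−3) = 1/√65 = 0.124035
z = (z_r − z_0)/SE = (1.008160 − 1.831781) / 0.124035 = -0.823621 / 0.124035 = -6.640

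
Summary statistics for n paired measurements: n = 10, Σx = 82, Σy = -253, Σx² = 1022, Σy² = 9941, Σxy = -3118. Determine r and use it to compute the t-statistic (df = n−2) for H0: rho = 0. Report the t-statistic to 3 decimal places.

-7.647

Numerator: nΣxy − (Σx)(Σy) = 10·(-3118) − (82)(-253) = -10434
Denominator: √[(nΣx²−(Σx)²)(nΣy²−(Σy)²)]
  nΣx²−(Σx)² = 10·1022 − 6724 = 3496;  nΣy²−(Σy)² = 10·9941 − 64009 = 35401
  √(3496·35401) = √123761896 = 11124.8324
r = -10434 / 11124.8324 = -0.9379
t = r·√(n−2)/√(1−r²) = -0.9379·√8 / √(1−0.879656) = -2.652782 / 0.346906 = -7.647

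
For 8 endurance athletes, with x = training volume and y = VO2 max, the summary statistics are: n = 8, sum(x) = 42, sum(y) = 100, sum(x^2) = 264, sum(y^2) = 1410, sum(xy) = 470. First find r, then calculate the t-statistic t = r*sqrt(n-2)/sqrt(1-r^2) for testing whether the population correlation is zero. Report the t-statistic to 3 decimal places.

Numerator: nΣxy − (Σx)(Σy) = 8·470 − (42)(100) = -440
Denominator: √[(nΣx²−(Σx)²)(nΣy²−(Σy)²)]
  nΣx²−(Σx)² = 8·264 − 1764 = 348;  nΣy²−(Σy)² = 8·1410 − 10000 = 1280
  √(348·1280) = √445440 = 667.4129
r = -440 / 667.4129 = -0.6593
t = r·√(n−2)/√(1−r²) = -0.6593·√6 / √(1−0.434676) = -1.614949 / 0.751880 = -2.148

-2.148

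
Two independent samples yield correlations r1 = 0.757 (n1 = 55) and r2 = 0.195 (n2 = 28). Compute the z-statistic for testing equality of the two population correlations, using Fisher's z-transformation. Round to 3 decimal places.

Fisher z-transforms: z1 = atanh(0.757) = 0.989151, z2 = atanh(0.195) = 0.197530; difference d = 0.791621
Var(d) = 1/52 + 1/25 = 0.0192308 + 0.0400000 = 0.0592308
z = d/√Var(d) = 0.791621 / √0.0592308 = 0.791621 / 0.243374 = 3.253

3.253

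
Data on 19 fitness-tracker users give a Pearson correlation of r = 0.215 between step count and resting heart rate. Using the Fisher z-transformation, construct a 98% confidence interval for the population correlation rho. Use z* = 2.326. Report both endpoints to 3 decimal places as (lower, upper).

z_r = atanh(0.215) = 0.218408;  SE = 1/√(n−3) = 1/√16 = 0.250000
z-limits: 0.218408 ± 2.326·0.250000 = 0.218408 ± 0.581500 = [-0.363092, 0.799908]
ρ-limits: (tanh -0.363092, tanh 0.799908) = (-0.348, 0.664)

(-0.348, 0.664)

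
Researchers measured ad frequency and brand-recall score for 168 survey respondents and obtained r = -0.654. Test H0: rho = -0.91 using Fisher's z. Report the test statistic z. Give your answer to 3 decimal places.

Fisher z: atanh(-0.654) = -0.782257, atanh(-0.91) = -1.527524
z = (z_r − z_0)·√(n−3) = (-0.782257 − (-1.527524))·√165 = 0.745267 · 12.845233 = 9.573

9.573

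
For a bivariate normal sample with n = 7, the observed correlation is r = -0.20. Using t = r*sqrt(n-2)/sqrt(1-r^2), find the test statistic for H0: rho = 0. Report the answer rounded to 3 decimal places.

-0.456

t = r·√(n−2) / √(1−r²) with r = -0.20, n = 7
  = -0.20·√5 / √(1 − 0.0400)
  = -0.20·2.236068 / 0.979796
  = -0.447214 / 0.979796 = -0.456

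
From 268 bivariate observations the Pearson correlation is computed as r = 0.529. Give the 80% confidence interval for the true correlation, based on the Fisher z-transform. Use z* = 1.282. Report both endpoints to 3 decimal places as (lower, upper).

z_r = atanh(0.529) = 0.588756;  SE = 1/√(n−3) = 1/√265 = 0.061430
z-limits: 0.588756 ± 1.282·0.061430 = 0.588756 ± 0.078753 = [0.510003, 0.667509]
ρ-limits: (tanh 0.510003, tanh 0.667509) = (0.470, 0.583)

(0.470, 0.583)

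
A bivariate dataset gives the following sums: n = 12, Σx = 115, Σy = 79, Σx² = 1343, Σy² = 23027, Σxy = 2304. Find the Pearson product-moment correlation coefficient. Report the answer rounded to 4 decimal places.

0.6643

Numerator: nΣxy − (Σx)(Σy) = 12·2304 − (115)(79) = 18563
Denominator: √[(nΣx²−(Σx)²)(nΣy²−(Σy)²)]
  nΣx²−(Σx)² = 12·1343 − 13225 = 2891;  nΣy²−(Σy)² = 12·23027 − 6241 = 270083
  √(2891·270083) = √780809953 = 27942.9768
r = 18563 / 27942.9768 = 0.6643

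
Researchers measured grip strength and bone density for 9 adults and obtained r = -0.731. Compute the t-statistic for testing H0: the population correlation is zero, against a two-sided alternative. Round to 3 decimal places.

t = r·√(n−2) / √(1−r²) with r = -0.731, n = 9
  = -0.731·√7 / √(1 − 0.534361)
  = -0.731·2.645751 / 0.682377
  = -1.934044 / 0.682377 = -2.834

-2.834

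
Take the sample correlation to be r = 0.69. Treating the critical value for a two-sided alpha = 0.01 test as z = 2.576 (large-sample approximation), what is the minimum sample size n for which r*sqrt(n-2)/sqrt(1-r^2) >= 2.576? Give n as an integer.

10

Need r·√(n−2)/√(1−r²) ≥ 2.576
√(n−2) ≥ 2.576·√(1−0.4761) / 0.69 = 2.576·0.723809 / 0.69 = 2.7022
n−2 ≥ 7.3019  ⇒  n ≥ 9.3019
Smallest integer n = 10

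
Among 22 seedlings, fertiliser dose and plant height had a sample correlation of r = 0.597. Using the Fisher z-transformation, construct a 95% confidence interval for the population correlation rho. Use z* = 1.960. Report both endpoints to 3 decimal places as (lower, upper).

(0.234, 0.814)

z_r = atanh(0.597) = 0.688473;  SE = 1/√(n−3) = 1/√19 = 0.229416
z-limits: 0.688473 ± 1.960·0.229416 = 0.688473 ± 0.449655 = [0.238818, 1.138128]
ρ-limits: (tanh 0.238818, tanh 1.138128) = (0.234, 0.814)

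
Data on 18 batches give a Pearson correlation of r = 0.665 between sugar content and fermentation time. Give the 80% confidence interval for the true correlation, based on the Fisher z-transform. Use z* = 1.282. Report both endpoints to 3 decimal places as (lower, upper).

z_r = atanh(0.665) = 0.801725;  SE = 1/√(n−3) = 1/√15 = 0.258199
z-limits: 0.801725 ± 1.282·0.258199 = 0.801725 ± 0.331011 = [0.470714, 1.132736]
ρ-limits: (tanh 0.470714, tanh 1.132736) = (0.439, 0.812)

(0.439, 0.812)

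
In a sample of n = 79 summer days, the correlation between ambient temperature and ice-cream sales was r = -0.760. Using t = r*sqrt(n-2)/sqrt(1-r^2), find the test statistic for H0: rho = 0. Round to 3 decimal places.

1 − r² = 1 − 0.577600 = 0.422400;  √(1−r²) = 0.649923
√(n−2) = √77 = 8.774964
t = r·√(n−2)/√(1−r²) = -0.760 · 8.774964 / 0.649923 = -10.261

-10.261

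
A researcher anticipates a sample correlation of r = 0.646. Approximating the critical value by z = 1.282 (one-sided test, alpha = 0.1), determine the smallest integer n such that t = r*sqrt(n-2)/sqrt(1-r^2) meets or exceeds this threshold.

5

r√(n−2)/√(1−r²) ≥ 1.282  ⇔  n−2 ≥ (1.282)²·(1−r²)/r²
(1−r²)/r² = (1−0.417316)/0.417316 = 1.3963
n ≥ 2 + 1.643524·1.3963 = 2 + 2.2949 = 4.2949
⌈4.2949⌉ = 5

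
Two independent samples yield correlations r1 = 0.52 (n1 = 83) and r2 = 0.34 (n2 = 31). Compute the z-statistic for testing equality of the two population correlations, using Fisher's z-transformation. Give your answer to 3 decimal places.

Fisher z-transforms: z1 = atanh(0.52) = 0.576340, z2 = atanh(0.34) = 0.354093; difference d = 0.222247
Var(d) = 1/80 + 1/28 = 0.0125000 + 0.0357143 = 0.0482143
z = d/√Var(d) = 0.222247 / √0.0482143 = 0.222247 / 0.219578 = 1.012

1.012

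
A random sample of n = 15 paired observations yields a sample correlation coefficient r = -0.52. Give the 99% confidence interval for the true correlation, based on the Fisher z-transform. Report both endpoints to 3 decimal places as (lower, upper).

Fisher z: z_r = atanh(r) = ½·ln((1+(-0.52))/(1−(-0.52))) = -0.576340
SE(z) = 1/√(n−3) = 1/√12 = 0.288675
99% ⇒ z* = 2.576; margin = 2.576·0.288675 = 0.743627
CI on z-scale: (-1.319967, 0.167287)
Back-transform: tanh(-1.319967) = -0.866776, tanh(0.167287) = 0.165744

(-0.867, 0.166)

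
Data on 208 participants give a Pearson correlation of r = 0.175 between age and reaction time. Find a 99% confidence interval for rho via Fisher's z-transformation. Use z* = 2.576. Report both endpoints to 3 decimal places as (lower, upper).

(-0.003, 0.342)

Fisher z: z_r = atanh(r) = ½·ln((1+0.175)/(1−0.175)) = 0.176820
SE(z) = 1/√(n−3) = 1/√205 = 0.069843
99% ⇒ z* = 2.576; margin = 2.576·0.069843 = 0.179916
CI on z-scale: (-0.003096, 0.356736)
Back-transform: tanh(-0.003096) = -0.003096, tanh(0.356736) = 0.342336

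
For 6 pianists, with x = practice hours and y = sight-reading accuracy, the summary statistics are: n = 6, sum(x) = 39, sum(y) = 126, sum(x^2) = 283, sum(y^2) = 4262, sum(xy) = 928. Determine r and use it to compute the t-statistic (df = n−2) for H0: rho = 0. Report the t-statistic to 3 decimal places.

1.152

Numerator: nΣxy − (Σx)(Σy) = 6·928 − (39)(126) = 654
Denominator: √[(nΣx²−(Σx)²)(nΣy²−(Σy)²)]
  nΣx²−(Σx)² = 6·283 − 1521 = 177;  nΣy²−(Σy)² = 6·4262 − 15876 = 9696
  √(177·9696) = √1716192 = 1310.0351
r = 654 / 1310.0351 = 0.4992
t = r·√(n−2)/√(1−r²) = 0.4992·√4 / √(1−0.249201) = 0.998400 / 0.866487 = 1.152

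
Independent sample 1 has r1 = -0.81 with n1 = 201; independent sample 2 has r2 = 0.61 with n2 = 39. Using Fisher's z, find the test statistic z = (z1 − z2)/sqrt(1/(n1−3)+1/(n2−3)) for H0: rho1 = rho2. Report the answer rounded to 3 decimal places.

z1 = atanh(-0.81) = -1.127029,  z2 = atanh(0.61) = 0.708921
SE = √(1/(n1−3) + 1/(n2−3)) = √(1/198 + 1/36) = √(0.0050505 + 0.0277778) = √0.0328283 = 0.181186
z = (z1 − z2)/SE = (-1.127029 − 0.708921) / 0.181186 = -1.835950 / 0.181186 = -10.133

-10.133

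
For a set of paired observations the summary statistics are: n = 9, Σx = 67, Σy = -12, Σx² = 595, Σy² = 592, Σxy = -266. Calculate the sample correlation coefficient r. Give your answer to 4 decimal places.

-0.7504

S_xy = nΣxy − ΣxΣy = 9·(-266) − 67·(-12) = -2394 − (-804) = -1590
S_xx = nΣx² − (Σx)² = 9·595 − 67² = 5355 − 4489 = 866
S_yy = nΣy² − (Σy)² = 9·592 − (-12)² = 5328 − 144 = 5184
r = S_xy / √(S_xx·S_yy) = -1590 / √(866·5184) = -1590 / √4489344 = -1590 / 2118.8072 = -0.7504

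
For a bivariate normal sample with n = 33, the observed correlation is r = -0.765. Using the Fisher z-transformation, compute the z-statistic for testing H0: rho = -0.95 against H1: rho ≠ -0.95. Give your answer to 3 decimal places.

z_r = atanh(-0.765) = -1.008160,  z_0 = atanh(-0.95) = -1.831781
SE = 1/√(n−3) = 1/√30 = 0.182574
z = (z_r − z_0)/SE = (-1.008160 − (-1.831781)) / 0.182574 = 0.823621 / 0.182574 = 4.511

4.511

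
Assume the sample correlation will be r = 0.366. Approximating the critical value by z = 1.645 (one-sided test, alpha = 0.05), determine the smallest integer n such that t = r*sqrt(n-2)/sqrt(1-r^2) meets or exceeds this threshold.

20

r√(n−2)/√(1−r²) ≥ 1.645  ⇔  n−2 ≥ (1.645)²·(1−r²)/r²
(1−r²)/r² = (1−0.133956)/0.133956 = 6.4651
n ≥ 2 + 2.706025·6.4651 = 2 + 17.4947 = 19.4947
⌈19.4947⌉ = 20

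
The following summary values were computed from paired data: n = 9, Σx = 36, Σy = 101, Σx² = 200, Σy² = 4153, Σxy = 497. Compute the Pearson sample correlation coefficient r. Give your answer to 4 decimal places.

0.2262

S_xy = nΣxy − ΣxΣy = 9·497 − 36·101 = 4473 − 3636 = 837
S_xx = nΣx² − (Σx)² = 9·200 − 36² = 1800 − 1296 = 504
S_yy = nΣy² − (Σy)² = 9·4153 − 101² = 37377 − 10201 = 27176
r = S_xy / √(S_xx·S_yy) = 837 / √(504·27176) = 837 / √13696704 = 837 / 3700.9058 = 0.2262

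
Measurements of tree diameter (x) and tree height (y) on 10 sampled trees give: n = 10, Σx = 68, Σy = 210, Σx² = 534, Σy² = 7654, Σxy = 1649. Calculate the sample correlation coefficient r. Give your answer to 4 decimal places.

0.4586

Numerator: nΣxy − (Σx)(Σy) = 10·1649 − (68)(210) = 2210
Denominator: √[(nΣx²−(Σx)²)(nΣy²−(Σy)²)]
  nΣx²−(Σx)² = 10·534 − 4624 = 716;  nΣy²−(Σy)² = 10·7654 − 44100 = 32440
  √(716·32440) = √23227040 = 4819.4440
r = 2210 / 4819.4440 = 0.4586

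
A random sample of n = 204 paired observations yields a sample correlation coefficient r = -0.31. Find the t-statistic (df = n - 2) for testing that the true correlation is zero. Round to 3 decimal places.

1 − r² = 1 − 0.0961 = 0.9039;  √(1−r²) = 0.950737
√(n−2) = √202 = 14.212670
t = r·√(n−2)/√(1−r²) = -0.31 · 14.212670 / 0.950737 = -4.634

-4.634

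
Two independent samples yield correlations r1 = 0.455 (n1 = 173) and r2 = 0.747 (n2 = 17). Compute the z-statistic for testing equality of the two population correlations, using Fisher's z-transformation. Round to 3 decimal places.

-1.709

Fisher z-transforms: z1 = atanh(0.455) = 0.490988, z2 = atanh(0.747) = 0.966133; difference d = -0.475145
Var(d) = 1/170 + 1/14 = 0.0058824 + 0.0714286 = 0.0773110
z = d/√Var(d) = -0.475145 / √0.0773110 = -0.475145 / 0.278049 = -1.709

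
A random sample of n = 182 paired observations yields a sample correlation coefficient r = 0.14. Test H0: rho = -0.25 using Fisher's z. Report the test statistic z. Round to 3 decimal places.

5.303

z_r = atanh(0.14) = 0.140926,  z_0 = atanh(-0.25) = -0.255413
SE = 1/√(n−3) = 1/√179 = 0.074744
z = (z_r − z_0)/SE = (0.140926 − (-0.255413)) / 0.074744 = 0.396339 / 0.074744 = 5.303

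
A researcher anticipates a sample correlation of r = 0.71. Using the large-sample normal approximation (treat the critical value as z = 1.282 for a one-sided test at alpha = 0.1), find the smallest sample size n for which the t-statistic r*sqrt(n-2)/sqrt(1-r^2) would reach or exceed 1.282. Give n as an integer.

Need r·√(n−2)/√(1−r²) ≥ 1.282
√(n−2) ≥ 1.282·√(1−0.5041) / 0.71 = 1.282·0.704202 / 0.71 = 1.2715
n−2 ≥ 1.6167  ⇒  n ≥ 3.6167
Smallest integer n = 4

4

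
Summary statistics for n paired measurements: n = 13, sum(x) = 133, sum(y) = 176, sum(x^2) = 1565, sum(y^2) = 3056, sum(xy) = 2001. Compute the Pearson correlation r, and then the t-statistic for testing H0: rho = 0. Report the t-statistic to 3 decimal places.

Numerator: nΣxy − (Σx)(Σy) = 13·2001 − (133)(176) = 2605
Denominator: √[(nΣx²−(Σx)²)(nΣy²−(Σy)²)]
  nΣx²−(Σx)² = 13·1565 − 17689 = 2656;  nΣy²−(Σy)² = 13·3056 − 30976 = 8752
  √(2656·8752) = √23245312 = 4821.3392
r = 2605 / 4821.3392 = 0.5403
t = r·√(n−2)/√(1−r²) = 0.5403·√11 / √(1−0.291924) = 1.791972 / 0.841473 = 2.130

2.130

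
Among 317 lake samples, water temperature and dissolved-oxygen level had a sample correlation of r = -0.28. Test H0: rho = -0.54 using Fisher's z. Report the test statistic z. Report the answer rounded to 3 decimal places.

5.608

z_r = atanh(-0.28) = -0.287682,  z_0 = atanh(-0.54) = -0.604156
SE = 1/√(n−3) = 1/√314 = 0.056433
z = (z_r − z_0)/SE = (-0.287682 − (-0.604156)) / 0.056433 = 0.316474 / 0.056433 = 5.608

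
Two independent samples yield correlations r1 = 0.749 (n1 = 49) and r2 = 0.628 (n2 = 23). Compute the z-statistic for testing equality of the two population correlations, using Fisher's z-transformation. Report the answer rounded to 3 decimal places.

0.868

Fisher z-transforms: z1 = atanh(0.749) = 0.970673, z2 = atanh(0.628) = 0.738107; difference d = 0.232566
Var(d) = 1/46 + 1/20 = 0.0217391 + 0.0500000 = 0.0717391
z = d/√Var(d) = 0.232566 / √0.0717391 = 0.232566 / 0.267842 = 0.868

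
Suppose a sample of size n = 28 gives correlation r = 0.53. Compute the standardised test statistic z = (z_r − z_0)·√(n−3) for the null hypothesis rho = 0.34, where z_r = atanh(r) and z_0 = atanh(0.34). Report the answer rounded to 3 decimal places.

z_r = atanh(0.53) = 0.590145,  z_0 = atanh(0.34) = 0.354093
SE = 1/√(n−3) = 1/√25 = 0.200000
z = (z_r − z_0)/SE = (0.590145 − 0.354093) / 0.200000 = 0.236052 / 0.200000 = 1.180

1.180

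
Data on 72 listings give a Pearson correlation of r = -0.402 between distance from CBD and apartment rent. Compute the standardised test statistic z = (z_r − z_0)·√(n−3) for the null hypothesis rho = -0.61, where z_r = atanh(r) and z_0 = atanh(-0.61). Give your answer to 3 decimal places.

2.350

Fisher z: atanh(-0.402) = -0.426032, atanh(-0.61) = -0.708921
z = (z_r − z_0)·√(n−3) = (-0.426032 − (-0.708921))·√69 = 0.282889 · 8.306624 = 2.350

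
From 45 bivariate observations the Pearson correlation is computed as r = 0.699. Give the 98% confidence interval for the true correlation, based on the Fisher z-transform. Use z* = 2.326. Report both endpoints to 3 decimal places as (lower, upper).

(0.467, 0.841)

z_r = atanh(0.699) = 0.865342;  SE = 1/√(n−3) = 1/√42 = 0.154303
z-limits: 0.865342 ± 2.326·0.154303 = 0.865342 ± 0.358909 = [0.506433, 1.224251]
ρ-limits: (tanh 0.506433, tanh 1.224251) = (0.467, 0.841)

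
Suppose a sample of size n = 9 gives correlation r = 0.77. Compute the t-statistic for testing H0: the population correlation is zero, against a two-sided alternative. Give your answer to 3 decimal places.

3.193

t = r·√(n−2) / √(1−r²) with r = 0.77, n = 9
  = 0.77·√7 / √(1 − 0.5929)
  = 0.77·2.645751 / 0.638044
  = 2.037228 / 0.638044 = 3.193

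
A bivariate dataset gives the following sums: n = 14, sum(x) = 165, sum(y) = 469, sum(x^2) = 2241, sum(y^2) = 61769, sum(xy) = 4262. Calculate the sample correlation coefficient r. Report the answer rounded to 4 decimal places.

S_xy = nΣxy − ΣxΣy = 14·4262 − 165·469 = 59668 − 77385 = -17717
S_xx = nΣx² − (Σx)² = 14·2241 − 165² = 31374 − 27225 = 4149
S_yy = nΣy² − (Σy)² = 14·61769 − 469² = 864766 − 219961 = 644805
r = S_xy / √(S_xx·S_yy) = -17717 / √(4149·644805) = -17717 / √2675295945 = -17717 / 51723.2631 = -0.3425

-0.3425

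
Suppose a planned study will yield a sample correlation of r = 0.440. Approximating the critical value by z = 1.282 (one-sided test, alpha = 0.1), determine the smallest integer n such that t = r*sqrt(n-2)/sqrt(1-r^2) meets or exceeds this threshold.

9

r√(n−2)/√(1−r²) ≥ 1.282  ⇔  n−2 ≥ (1.282)²·(1−r²)/r²
(1−r²)/r² = (1−0.193600)/0.193600 = 4.1653
n ≥ 2 + 1.643524·4.1653 = 2 + 6.8458 = 8.8458
⌈8.8458⌉ = 9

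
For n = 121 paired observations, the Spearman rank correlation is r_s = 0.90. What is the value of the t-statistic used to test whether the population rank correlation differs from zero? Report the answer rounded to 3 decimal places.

t = r_s·√(n−2) / √(1−r_s²) with r_s = 0.90, n = 121
  = 0.90·√119 / √(1 − 0.8100)
  = 0.90·10.908712 / 0.435890
  = 9.817841 / 0.435890 = 22.524

22.524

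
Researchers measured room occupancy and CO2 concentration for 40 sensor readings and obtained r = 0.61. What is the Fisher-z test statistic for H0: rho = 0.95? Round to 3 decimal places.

-6.830

Fisher z: atanh(0.61) = 0.708921, atanh(0.95) = 1.831781
z = (z_r − z_0)·√(n−3) = (0.708921 − 1.831781)·√37 = -1.122860 · 6.082763 = -6.830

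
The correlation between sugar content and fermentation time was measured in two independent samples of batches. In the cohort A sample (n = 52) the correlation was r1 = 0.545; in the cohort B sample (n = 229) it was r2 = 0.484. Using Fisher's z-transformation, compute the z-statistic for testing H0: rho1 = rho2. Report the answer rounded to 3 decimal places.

0.527

Fisher z-transforms: z1 = atanh(0.545) = 0.611241, z2 = atanh(0.484) = 0.528195; difference d = 0.083046
Var(d) = 1/49 + 1/226 = 0.0204082 + 0.0044248 = 0.0248330
z = d/√Var(d) = 0.083046 / √0.0248330 = 0.083046 / 0.157585 = 0.527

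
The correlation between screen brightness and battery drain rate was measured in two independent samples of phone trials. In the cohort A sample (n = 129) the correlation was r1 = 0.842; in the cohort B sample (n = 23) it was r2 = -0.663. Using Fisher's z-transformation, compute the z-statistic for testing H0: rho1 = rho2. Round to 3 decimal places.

Fisher z-transforms: z1 = atanh(0.842) = 1.228006, z2 = atanh(-0.663) = -0.798148; difference d = 2.026154
Var(d) = 1/126 + 1/20 = 0.0079365 + 0.0500000 = 0.0579365
z = d/√Var(d) = 2.026154 / √0.0579365 = 2.026154 / 0.240700 = 8.418

8.418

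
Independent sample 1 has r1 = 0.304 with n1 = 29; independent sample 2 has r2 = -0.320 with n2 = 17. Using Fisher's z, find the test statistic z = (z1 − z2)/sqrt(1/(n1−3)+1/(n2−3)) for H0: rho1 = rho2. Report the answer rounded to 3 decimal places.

1.947

z1 = atanh(0.304) = 0.313921,  z2 = atanh(-0.320) = -0.331647
SE = √(1/(n1−3) + 1/(n2−3)) = √(1/26 + 1/14) = √(0.0384615 + 0.0714286) = √0.1098901 = 0.331497
z = (z1 − z2)/SE = (0.313921 − (-0.331647)) / 0.331497 = 0.645568 / 0.331497 = 1.947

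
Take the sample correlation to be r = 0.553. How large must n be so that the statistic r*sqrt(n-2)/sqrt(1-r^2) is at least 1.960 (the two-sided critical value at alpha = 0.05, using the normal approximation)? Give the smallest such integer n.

Need r·√(n−2)/√(1−r²) ≥ 1.960
√(n−2) ≥ 1.960·√(1−0.305809) / 0.553 = 1.960·0.833181 / 0.553 = 2.9530
n−2 ≥ 8.7202  ⇒  n ≥ 10.7202
Smallest integer n = 11

11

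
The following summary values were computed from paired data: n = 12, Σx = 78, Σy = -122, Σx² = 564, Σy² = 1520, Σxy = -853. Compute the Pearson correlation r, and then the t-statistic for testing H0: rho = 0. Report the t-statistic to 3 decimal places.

-1.708

Numerator: nΣxy − (Σx)(Σy) = 12·(-853) − (78)(-122) = -720
Denominator: √[(nΣx²−(Σx)²)(nΣy²−(Σy)²)]
  nΣx²−(Σx)² = 12·564 − 6084 = 684;  nΣy²−(Σy)² = 12·1520 − 14884 = 3356
  √(684·3356) = √2295504 = 1515.0921
r = -720 / 1515.0921 = -0.4752
t = r·√(n−2)/√(1−r²) = -0.4752·√10 / √(1−0.225815) = -1.502714 / 0.879878 = -1.708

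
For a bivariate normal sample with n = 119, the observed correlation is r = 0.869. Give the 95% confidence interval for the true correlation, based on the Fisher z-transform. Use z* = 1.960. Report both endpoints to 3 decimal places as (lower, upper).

Fisher z: z_r = atanh(r) = ½·ln((1+0.869)/(1−0.869)) = 1.328981
SE(z) = 1/√(n−3) = 1/√116 = 0.092848
95% ⇒ z* = 1.960; margin = 1.960·0.092848 = 0.181982
CI on z-scale: (1.146999, 1.510963)
Back-transform: tanh(1.146999) = 0.816757, tanh(1.510963) = 0.907110

(0.817, 0.907)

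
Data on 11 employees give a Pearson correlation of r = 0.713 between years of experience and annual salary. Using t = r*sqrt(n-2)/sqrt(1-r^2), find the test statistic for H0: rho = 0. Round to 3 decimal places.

3.051

t = r·√(n−2) / √(1−r²) with r = 0.713, n = 11
  = 0.713·√9 / √(1 − 0.508369)
  = 0.713·3.000000 / 0.701164
  = 2.139000 / 0.701164 = 3.051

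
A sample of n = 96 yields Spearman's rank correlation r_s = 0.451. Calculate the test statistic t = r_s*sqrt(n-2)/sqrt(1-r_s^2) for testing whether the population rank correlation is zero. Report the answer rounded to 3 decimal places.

1 − r_s² = 1 − 0.203401 = 0.796599;  √(1−r_s²) = 0.892524
√(n−2) = √94 = 9.695360
t = r_s·√(n−2)/√(1−r_s²) = 0.451 · 9.695360 / 0.892524 = 4.899

4.899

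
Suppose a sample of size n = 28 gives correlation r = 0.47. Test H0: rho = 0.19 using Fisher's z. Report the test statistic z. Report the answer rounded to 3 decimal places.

z_r = atanh(0.47) = 0.510070,  z_0 = atanh(0.19) = 0.192337
SE = 1/√(n−3) = 1/√25 = 0.200000
z = (z_r − z_0)/SE = (0.510070 − 0.192337) / 0.200000 = 0.317733 / 0.200000 = 1.589

1.589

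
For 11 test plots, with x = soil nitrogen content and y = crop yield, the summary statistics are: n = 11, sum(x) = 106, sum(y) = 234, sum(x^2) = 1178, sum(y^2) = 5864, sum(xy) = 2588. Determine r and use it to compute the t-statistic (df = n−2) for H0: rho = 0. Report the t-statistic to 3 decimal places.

Numerator: nΣxy − (Σx)(Σy) = 11·2588 − (106)(234) = 3664
Denominator: √[(nΣx²−(Σx)²)(nΣy²−(Σy)²)]
  nΣx²−(Σx)² = 11·1178 − 11236 = 1722;  nΣy²−(Σy)² = 11·5864 − 54756 = 9748
  √(1722·9748) = √16786056 = 4097.0790
r = 3664 / 4097.0790 = 0.8943
t = r·√(n−2)/√(1−r²) = 0.8943·√9 / √(1−0.799772) = 2.682900 / 0.447468 = 5.996

5.996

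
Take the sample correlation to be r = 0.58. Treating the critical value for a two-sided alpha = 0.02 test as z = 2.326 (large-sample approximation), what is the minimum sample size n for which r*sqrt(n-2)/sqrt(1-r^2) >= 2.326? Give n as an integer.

13

r√(n−2)/√(1−r²) ≥ 2.326  ⇔  n−2 ≥ (2.326)²·(1−r²)/r²
(1−r²)/r² = (1−0.3364)/0.3364 = 1.9727
n ≥ 2 + 5.410276·1.9727 = 2 + 10.6729 = 12.6729
⌈12.6729⌉ = 13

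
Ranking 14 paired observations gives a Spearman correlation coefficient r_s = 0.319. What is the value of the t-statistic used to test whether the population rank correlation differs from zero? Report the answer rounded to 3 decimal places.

1.166

t = r_s·√(n−2) / √(1−r_s²) with r_s = 0.319, n = 14
  = 0.319·√12 / √(1 − 0.101761)
  = 0.319·3.464102 / 0.947755
  = 1.105049 / 0.947755 = 1.166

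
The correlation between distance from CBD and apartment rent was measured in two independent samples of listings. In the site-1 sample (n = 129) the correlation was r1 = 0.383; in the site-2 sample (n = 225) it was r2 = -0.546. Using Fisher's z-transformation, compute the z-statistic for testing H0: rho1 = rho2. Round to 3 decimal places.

9.111

Fisher z-transforms: z1 = atanh(0.383) = 0.403571, z2 = atanh(-0.546) = -0.612665; difference d = 1.016236
Var(d) = 1/126 + 1/222 = 0.0079365 + 0.0045045 = 0.0124410
z = d/√Var(d) = 1.016236 / √0.0124410 = 1.016236 / 0.111539 = 9.111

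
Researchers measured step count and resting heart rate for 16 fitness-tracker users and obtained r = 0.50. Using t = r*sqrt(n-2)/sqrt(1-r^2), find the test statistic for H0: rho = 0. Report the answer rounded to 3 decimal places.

t = r·√(n−2) / √(1−r²) with r = 0.50, n = 16
  = 0.50·√14 / √(1 − 0.2500)
  = 0.50·3.741657 / 0.866025
  = 1.870829 / 0.866025 = 2.160

2.160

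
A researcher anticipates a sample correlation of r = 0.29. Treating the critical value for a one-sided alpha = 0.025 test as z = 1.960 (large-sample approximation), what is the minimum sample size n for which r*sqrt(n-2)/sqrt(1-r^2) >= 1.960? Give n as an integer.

44

r√(n−2)/√(1−r²) ≥ 1.960  ⇔  n−2 ≥ (1.960)²·(1−r²)/r²
(1−r²)/r² = (1−0.0841)/0.0841 = 10.8906
n ≥ 2 + 3.8416·10.8906 = 2 + 41.8373 = 43.8373
⌈43.8373⌉ = 44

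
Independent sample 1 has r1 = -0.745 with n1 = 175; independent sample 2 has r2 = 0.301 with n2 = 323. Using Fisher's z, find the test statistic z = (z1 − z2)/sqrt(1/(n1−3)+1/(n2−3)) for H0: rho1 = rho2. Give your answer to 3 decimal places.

Fisher z-transforms: z1 = atanh(-0.745) = -0.961623, z2 = atanh(0.301) = 0.310619; difference d = -1.272242
Var(d) = 1/172 + 1/320 = 0.0058140 + 0.0031250 = 0.0089390
z = d/√Var(d) = -1.272242 / √0.0089390 = -1.272242 / 0.094546 = -13.456

-13.456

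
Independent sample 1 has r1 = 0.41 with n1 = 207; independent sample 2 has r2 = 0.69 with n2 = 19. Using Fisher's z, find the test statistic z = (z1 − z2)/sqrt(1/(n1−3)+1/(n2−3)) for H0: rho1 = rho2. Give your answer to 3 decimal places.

-1.588

Fisher z-transforms: z1 = atanh(0.41) = 0.435611, z2 = atanh(0.69) = 0.847956; difference d = -0.412345
Var(d) = 1/204 + 1/16 = 0.0049020 + 0.0625000 = 0.0674020
z = d/√Var(d) = -0.412345 / √0.0674020 = -0.412345 / 0.259619 = -1.588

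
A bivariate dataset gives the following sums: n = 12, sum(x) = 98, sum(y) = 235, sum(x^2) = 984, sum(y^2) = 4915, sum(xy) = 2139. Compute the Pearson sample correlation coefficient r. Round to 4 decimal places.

0.9170

S_xy = nΣxy − ΣxΣy = 12·2139 − 98·235 = 25668 − 23030 = 2638
S_xx = nΣx² − (Σx)² = 12·984 − 98² = 11808 − 9604 = 2204
S_yy = nΣy² − (Σy)² = 12·4915 − 235² = 58980 − 55225 = 3755
r = S_xy / √(S_xx·S_yy) = 2638 / √(2204·3755) = 2638 / √8276020 = 2638 / 2876.8073 = 0.9170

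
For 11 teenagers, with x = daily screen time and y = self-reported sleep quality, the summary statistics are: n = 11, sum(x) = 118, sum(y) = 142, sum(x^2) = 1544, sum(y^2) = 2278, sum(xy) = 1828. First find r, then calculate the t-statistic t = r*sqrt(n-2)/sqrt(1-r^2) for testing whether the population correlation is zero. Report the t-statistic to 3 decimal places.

5.200

Numerator: nΣxy − (Σx)(Σy) = 11·1828 − (118)(142) = 3352
Denominator: √[(nΣx²−(Σx)²)(nΣy²−(Σy)²)]
  nΣx²−(Σx)² = 11·1544 − 13924 = 3060;  nΣy²−(Σy)² = 11·2278 − 20164 = 4894
  √(3060·4894) = √14975640 = 3869.8372
r = 3352 / 3869.8372 = 0.8662
t = r·√(n−2)/√(1−r²) = 0.8662·√9 / √(1−0.750302) = 2.598600 / 0.499698 = 5.200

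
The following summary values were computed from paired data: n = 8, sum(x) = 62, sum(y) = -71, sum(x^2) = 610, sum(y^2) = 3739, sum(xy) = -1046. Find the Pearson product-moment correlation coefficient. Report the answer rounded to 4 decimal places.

-0.7813

S_xy = nΣxy − ΣxΣy = 8·(-1046) − 62·(-71) = -8368 − (-4402) = -3966
S_xx = nΣx² − (Σx)² = 8·610 − 62² = 4880 − 3844 = 1036
S_yy = nΣy² − (Σy)² = 8·3739 − (-71)² = 29912 − 5041 = 24871
r = S_xy / √(S_xx·S_yy) = -3966 / √(1036·24871) = -3966 / √25766356 = -3966 / 5076.0571 = -0.7813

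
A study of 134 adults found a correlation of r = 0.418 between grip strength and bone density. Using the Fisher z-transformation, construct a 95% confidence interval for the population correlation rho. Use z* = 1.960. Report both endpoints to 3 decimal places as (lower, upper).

z_r = atanh(0.418) = 0.445266;  SE = 1/√(n−3) = 1/√131 = 0.087370
z-limits: 0.445266 ± 1.960·0.087370 = 0.445266 ± 0.171245 = [0.274021, 0.616511]
ρ-limits: (tanh 0.274021, tanh 0.616511) = (0.267, 0.549)

(0.267, 0.549)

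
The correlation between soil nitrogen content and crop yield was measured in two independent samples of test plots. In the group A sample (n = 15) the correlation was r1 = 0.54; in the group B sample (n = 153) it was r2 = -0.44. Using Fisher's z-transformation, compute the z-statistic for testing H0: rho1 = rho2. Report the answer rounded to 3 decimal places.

3.588

z1 = atanh(0.54) = 0.604156,  z2 = atanh(-0.44) = -0.472231
SE = √(1/(n1−3) + 1/(n2−3)) = √(1/12 + 1/150) = √(0.0833333 + 0.0066667) = √0.0900000 = 0.300000
z = (z1 − z2)/SE = (0.604156 − (-0.472231)) / 0.300000 = 1.076387 / 0.300000 = 3.588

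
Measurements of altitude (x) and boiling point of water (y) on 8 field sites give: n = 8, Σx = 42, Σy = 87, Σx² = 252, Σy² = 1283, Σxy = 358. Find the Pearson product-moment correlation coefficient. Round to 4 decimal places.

S_xy = nΣxy − ΣxΣy = 8·358 − 42·87 = 2864 − 3654 = -790
S_xx = nΣx² − (Σx)² = 8·252 − 42² = 2016 − 1764 = 252
S_yy = nΣy² − (Σy)² = 8·1283 − 87² = 10264 − 7569 = 2695
r = S_xy / √(S_xx·S_yy) = -790 / √(252·2695) = -790 / √679140 = -790 / 824.0995 = -0.9586

-0.9586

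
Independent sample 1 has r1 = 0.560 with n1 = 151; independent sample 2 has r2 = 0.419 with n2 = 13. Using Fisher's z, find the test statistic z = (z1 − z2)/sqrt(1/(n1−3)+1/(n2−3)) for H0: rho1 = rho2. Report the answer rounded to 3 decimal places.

0.570

Fisher z-transforms: z1 = atanh(0.560) = 0.632833, z2 = atanh(0.419) = 0.446478; difference d = 0.186355
Var(d) = 1/148 + 1/10 = 0.0067568 + 0.1000000 = 0.1067568
z = d/√Var(d) = 0.186355 / √0.1067568 = 0.186355 / 0.326737 = 0.570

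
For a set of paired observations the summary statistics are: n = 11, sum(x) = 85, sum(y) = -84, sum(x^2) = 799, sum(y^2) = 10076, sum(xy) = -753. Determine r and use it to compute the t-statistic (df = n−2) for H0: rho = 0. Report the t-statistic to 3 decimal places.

Numerator: nΣxy − (Σx)(Σy) = 11·(-753) − (85)(-84) = -1143
Denominator: √[(nΣx²−(Σx)²)(nΣy²−(Σy)²)]
  nΣx²−(Σx)² = 11·799 − 7225 = 1564;  nΣy²−(Σy)² = 11·10076 − 7056 = 103780
  √(1564·103780) = √162311920 = 12740.1695
r = -1143 / 12740.1695 = -0.0897
t = r·√(n−2)/√(1−r²) = -0.0897·√9 / √(1−0.008046) = -0.269100 / 0.995969 = -0.270

-0.270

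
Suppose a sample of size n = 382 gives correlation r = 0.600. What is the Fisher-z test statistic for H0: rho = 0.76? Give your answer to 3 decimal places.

z_r = atanh(0.600) = 0.693147,  z_0 = atanh(0.76) = 0.996215
SE = 1/√(n−3) = 1/√379 = 0.051367
z = (z_r − z_0)/SE = (0.693147 − 0.996215) / 0.051367 = -0.303068 / 0.051367 = -5.900

-5.900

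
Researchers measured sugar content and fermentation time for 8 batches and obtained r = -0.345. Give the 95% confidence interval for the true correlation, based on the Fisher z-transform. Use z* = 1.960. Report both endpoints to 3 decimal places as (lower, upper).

(-0.844, 0.475)

z_r = atanh(-0.345) = -0.359757;  SE = 1/√(n−3) = 1/√5 = 0.447214
z-limits: -0.359757 ± 1.960·0.447214 = -0.359757 ± 0.876539 = [-1.236296, 0.516782]
ρ-limits: (tanh -1.236296, tanh 0.516782) = (-0.844, 0.475)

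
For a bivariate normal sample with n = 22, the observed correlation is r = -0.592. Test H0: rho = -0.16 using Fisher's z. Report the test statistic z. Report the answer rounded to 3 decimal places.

Fisher z: atanh(-0.592) = -0.680740, atanh(-0.16) = -0.161387
z = (z_r − z_0)·√(n−3) = (-0.680740 − (-0.161387))·√19 = -0.519353 · 4.358899 = -2.264

-2.264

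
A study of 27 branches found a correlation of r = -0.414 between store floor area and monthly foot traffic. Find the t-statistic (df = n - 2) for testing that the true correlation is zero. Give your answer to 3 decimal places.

t = r·√(n−2) / √(1−r²) with r = -0.414, n = 27
  = -0.414·√25 / √(1 − 0.171396)
  = -0.414·5.000000 / 0.910277
  = -2.070000 / 0.910277 = -2.274

-2.274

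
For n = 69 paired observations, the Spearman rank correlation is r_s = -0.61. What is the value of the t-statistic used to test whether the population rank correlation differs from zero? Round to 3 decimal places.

-6.301

1 − r_s² = 1 − 0.3721 = 0.6279;  √(1−r_s²) = 0.792401
√(n−2) = √67 = 8.185353
t = r_s·√(n−2)/√(1−r_s²) = -0.61 · 8.185353 / 0.792401 = -6.301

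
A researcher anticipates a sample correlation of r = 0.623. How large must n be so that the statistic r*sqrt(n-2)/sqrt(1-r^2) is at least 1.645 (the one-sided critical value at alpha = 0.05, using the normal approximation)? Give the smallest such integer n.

Need r·√(n−2)/√(1−r²) ≥ 1.645
√(n−2) ≥ 1.645·√(1−0.388129) / 0.623 = 1.645·0.782222 / 0.623 = 2.0654
n−2 ≥ 4.2659  ⇒  n ≥ 6.2659
Smallest integer n = 7

7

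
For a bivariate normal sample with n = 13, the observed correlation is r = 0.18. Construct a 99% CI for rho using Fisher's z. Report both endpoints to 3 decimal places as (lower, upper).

z_r = atanh(0.18) = 0.181983;  SE = 1/√(n−3) = 1/√10 = 0.316228
z-limits: 0.181983 ± 2.576·0.316228 = 0.181983 ± 0.814603 = [-0.632620, 0.996586]
ρ-limits: (tanh -0.632620, tanh 0.996586) = (-0.560, 0.760)

(-0.560, 0.760)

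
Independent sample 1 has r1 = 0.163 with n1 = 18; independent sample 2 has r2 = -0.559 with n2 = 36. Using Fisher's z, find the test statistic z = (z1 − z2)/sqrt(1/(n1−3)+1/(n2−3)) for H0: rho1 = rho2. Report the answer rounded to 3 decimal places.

z1 = atanh(0.163) = 0.164467,  z2 = atanh(-0.559) = -0.631377
SE = √(1/(n1−3) + 1/(n2−3)) = √(1/15 + 1/33) = √(0.0666667 + 0.0303030) = √0.0969697 = 0.311400
z = (z1 − z2)/SE = (0.164467 − (-0.631377)) / 0.311400 = 0.795844 / 0.311400 = 2.556

2.556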